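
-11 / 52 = -0.21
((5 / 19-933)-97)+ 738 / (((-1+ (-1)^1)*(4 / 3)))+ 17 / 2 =-1297.99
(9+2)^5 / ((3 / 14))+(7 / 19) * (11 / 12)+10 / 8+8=28560075 / 38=751580.92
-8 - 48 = -56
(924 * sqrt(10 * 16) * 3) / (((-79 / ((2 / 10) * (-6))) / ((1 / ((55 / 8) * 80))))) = 3024 * sqrt(10) / 9875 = 0.97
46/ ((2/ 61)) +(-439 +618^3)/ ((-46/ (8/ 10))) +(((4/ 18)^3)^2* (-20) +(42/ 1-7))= -250782658734056/ 61115715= -4103407.10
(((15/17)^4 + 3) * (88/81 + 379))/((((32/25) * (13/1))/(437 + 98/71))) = 11789706209375/326498328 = 36109.55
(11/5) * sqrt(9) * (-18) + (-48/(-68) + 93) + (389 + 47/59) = 1828983/5015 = 364.70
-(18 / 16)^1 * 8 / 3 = -3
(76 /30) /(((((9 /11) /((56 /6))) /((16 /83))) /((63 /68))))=327712 /63495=5.16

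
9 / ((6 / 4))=6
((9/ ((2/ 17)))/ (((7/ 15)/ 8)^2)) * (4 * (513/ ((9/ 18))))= 4520966400/ 49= 92264620.41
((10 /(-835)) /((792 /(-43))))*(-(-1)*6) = 43 /11022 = 0.00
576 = 576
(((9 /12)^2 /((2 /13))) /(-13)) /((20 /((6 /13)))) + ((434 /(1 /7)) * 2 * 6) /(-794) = -75839199 /1651520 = -45.92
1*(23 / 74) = 23 / 74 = 0.31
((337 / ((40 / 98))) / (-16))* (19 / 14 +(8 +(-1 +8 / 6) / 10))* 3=-1162987 / 800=-1453.73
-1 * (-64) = 64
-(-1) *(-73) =-73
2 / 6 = 1 / 3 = 0.33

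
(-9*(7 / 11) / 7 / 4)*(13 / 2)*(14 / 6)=-273 / 88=-3.10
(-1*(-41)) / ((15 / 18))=246 / 5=49.20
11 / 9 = 1.22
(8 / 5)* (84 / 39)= 224 / 65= 3.45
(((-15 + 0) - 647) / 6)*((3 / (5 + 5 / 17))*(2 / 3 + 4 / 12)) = -5627 / 90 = -62.52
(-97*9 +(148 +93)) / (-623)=632 / 623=1.01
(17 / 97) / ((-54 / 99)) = -187 / 582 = -0.32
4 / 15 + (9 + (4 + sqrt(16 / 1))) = 259 / 15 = 17.27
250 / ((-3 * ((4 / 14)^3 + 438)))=-42875 / 225363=-0.19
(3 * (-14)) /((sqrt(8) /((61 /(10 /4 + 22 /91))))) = -116571 * sqrt(2) /499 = -330.37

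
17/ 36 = 0.47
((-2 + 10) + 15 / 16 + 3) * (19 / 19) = 191 / 16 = 11.94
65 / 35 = 13 / 7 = 1.86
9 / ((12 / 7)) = 21 / 4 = 5.25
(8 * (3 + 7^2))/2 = 208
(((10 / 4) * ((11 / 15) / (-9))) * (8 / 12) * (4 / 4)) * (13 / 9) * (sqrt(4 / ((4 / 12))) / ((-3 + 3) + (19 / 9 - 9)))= 143 * sqrt(3) / 2511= 0.10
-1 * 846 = -846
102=102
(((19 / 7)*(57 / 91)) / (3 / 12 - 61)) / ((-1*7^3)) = 1444 / 17697771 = 0.00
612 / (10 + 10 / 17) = 289 / 5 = 57.80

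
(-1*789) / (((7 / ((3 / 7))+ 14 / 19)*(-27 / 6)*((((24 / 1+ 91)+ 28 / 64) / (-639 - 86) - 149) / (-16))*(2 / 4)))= 3709772800 / 1683530331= 2.20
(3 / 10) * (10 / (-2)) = -3 / 2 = -1.50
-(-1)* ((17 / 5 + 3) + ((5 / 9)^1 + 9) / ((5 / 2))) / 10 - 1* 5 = -179 / 45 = -3.98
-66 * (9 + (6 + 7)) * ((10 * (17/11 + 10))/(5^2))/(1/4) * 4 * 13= -6973824/5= -1394764.80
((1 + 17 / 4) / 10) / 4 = 21 / 160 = 0.13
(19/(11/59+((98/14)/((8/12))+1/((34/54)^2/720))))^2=419823651844/3881323517472361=0.00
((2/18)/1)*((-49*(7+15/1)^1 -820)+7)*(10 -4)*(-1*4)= 15128/3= 5042.67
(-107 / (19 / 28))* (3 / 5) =-8988 / 95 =-94.61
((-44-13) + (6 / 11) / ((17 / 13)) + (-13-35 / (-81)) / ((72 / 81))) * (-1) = 476099 / 6732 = 70.72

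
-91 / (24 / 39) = -1183 / 8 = -147.88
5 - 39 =-34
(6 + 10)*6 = 96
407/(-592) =-0.69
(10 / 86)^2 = 25 / 1849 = 0.01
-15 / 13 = -1.15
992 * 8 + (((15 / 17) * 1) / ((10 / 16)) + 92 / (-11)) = 1482732 / 187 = 7929.05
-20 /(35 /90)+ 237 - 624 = -3069 /7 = -438.43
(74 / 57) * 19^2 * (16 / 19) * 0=0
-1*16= -16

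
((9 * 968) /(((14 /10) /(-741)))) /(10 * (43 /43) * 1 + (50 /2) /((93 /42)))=-1516086 /7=-216583.71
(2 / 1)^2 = 4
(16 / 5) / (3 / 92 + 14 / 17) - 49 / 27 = 347593 / 180765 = 1.92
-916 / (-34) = 458 / 17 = 26.94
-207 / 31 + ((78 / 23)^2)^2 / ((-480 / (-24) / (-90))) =-5221527399 / 8675071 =-601.90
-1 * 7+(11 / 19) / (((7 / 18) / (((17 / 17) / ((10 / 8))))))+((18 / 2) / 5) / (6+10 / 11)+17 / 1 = 30461 / 2660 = 11.45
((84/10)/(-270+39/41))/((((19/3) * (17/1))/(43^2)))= -3183978/5938355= -0.54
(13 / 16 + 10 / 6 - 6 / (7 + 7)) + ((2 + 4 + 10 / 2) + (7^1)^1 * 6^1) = 18497 / 336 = 55.05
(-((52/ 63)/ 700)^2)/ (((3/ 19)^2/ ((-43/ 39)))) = 201799/ 3281866875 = 0.00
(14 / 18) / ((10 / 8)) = 28 / 45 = 0.62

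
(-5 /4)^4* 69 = 43125 /256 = 168.46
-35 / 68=-0.51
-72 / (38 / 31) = -1116 / 19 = -58.74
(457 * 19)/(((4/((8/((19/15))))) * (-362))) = -6855/181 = -37.87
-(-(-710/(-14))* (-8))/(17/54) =-153360/119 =-1288.74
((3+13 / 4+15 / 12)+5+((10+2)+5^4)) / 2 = 1299 / 4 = 324.75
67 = 67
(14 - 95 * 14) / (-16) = 329 / 4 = 82.25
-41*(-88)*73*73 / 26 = 9613516 / 13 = 739501.23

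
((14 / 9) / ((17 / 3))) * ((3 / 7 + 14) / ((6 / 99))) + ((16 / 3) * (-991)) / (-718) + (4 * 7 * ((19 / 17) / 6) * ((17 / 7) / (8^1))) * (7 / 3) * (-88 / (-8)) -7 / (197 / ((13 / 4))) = 1225300237 / 10820619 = 113.24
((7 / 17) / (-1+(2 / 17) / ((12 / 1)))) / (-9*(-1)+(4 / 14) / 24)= -0.05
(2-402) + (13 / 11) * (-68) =-5284 / 11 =-480.36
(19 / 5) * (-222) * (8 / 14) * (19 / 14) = -160284 / 245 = -654.22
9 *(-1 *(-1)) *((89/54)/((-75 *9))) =-89/4050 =-0.02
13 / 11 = 1.18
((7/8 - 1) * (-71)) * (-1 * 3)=-213/8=-26.62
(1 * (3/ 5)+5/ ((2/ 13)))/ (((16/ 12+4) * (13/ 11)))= 10923/ 2080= 5.25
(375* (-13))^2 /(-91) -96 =-1828797 /7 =-261256.71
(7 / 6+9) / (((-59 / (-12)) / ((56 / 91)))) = 976 / 767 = 1.27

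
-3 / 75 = -1 / 25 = -0.04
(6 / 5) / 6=1 / 5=0.20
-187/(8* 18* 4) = -187/576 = -0.32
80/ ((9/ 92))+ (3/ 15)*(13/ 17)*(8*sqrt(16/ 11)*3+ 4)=1248*sqrt(11)/ 935+ 626068/ 765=822.82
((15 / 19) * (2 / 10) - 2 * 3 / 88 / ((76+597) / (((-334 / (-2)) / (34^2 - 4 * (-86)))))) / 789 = 44414827 / 221956746000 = 0.00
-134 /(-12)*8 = 268 /3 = 89.33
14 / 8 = 7 / 4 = 1.75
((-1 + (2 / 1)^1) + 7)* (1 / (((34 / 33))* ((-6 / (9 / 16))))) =-0.73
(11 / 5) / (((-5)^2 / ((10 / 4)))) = 11 / 50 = 0.22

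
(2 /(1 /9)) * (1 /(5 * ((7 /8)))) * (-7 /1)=-144 /5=-28.80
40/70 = 4/7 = 0.57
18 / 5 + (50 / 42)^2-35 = -66112 / 2205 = -29.98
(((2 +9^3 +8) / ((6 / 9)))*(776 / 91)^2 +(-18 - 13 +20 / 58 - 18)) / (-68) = -19346166293 / 16330132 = -1184.69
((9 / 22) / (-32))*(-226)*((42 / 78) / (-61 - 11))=-791 / 36608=-0.02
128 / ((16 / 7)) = 56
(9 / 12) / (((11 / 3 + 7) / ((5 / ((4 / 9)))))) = 0.79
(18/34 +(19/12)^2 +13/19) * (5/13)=1.43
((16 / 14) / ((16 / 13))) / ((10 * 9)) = 13 / 1260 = 0.01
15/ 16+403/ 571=15013/ 9136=1.64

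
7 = 7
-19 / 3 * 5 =-95 / 3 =-31.67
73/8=9.12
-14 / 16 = -7 / 8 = -0.88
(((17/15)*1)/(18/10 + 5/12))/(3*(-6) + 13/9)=-612/19817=-0.03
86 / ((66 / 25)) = 1075 / 33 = 32.58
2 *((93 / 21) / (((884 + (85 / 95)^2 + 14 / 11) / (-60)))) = -14772120 / 24630179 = -0.60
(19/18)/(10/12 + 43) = 19/789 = 0.02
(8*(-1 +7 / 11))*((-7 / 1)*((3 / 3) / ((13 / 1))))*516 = 115584 / 143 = 808.28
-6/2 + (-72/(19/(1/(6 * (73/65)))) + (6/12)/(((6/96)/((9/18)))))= 607/1387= 0.44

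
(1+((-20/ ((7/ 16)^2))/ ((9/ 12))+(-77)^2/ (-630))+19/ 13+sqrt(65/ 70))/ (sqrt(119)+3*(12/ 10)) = -3811645*sqrt(119)/ 2763306 - 45*sqrt(182)/ 18557+25*sqrt(442)/ 5302+762329/ 153517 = -10.02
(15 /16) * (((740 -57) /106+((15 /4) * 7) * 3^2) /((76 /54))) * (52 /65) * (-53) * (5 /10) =-4167531 /1216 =-3427.25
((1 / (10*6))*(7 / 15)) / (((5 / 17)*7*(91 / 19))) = 323 / 409500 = 0.00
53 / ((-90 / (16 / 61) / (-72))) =3392 / 305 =11.12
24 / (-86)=-12 / 43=-0.28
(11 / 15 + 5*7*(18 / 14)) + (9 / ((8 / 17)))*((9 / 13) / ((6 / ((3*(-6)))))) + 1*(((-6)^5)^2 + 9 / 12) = 94327245109 / 1560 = 60466182.76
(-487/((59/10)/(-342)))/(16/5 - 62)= -1387950/2891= -480.09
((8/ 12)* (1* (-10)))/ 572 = -5/ 429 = -0.01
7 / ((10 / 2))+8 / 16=19 / 10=1.90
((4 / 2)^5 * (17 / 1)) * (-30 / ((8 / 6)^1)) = -12240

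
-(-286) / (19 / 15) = 4290 / 19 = 225.79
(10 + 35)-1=44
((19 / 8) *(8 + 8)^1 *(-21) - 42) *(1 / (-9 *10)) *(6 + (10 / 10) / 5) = 868 / 15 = 57.87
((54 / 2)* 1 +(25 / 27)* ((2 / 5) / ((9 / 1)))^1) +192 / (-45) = 27671 / 1215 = 22.77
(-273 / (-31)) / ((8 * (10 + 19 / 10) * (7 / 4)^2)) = 780 / 25823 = 0.03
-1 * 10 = -10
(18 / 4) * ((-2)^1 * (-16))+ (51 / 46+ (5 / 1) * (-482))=-104185 / 46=-2264.89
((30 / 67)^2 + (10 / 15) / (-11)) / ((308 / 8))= 41444 / 11406549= 0.00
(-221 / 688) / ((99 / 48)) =-221 / 1419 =-0.16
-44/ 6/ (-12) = 11/ 18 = 0.61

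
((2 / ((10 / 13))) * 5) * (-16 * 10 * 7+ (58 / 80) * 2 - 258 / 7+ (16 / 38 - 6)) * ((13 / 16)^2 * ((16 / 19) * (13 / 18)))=-88202737103 / 14555520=-6059.74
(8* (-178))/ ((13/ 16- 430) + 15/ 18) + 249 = 5188041/ 20561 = 252.32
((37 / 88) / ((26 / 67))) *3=7437 / 2288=3.25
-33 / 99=-1 / 3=-0.33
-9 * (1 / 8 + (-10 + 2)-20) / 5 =2007 / 40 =50.18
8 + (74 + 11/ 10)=831/ 10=83.10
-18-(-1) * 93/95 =-1617/95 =-17.02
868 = 868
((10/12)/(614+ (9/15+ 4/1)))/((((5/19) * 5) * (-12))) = -19/222696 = -0.00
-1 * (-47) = 47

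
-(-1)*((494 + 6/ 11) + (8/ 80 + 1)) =54521/ 110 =495.65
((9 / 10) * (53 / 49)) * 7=477 / 70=6.81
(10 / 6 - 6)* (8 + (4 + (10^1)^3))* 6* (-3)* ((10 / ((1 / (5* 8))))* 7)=221020800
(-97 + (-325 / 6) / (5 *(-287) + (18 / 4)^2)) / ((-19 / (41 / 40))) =67490879 / 12902520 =5.23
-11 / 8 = -1.38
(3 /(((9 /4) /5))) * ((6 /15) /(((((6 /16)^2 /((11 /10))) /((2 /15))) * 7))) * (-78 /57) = -146432 /269325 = -0.54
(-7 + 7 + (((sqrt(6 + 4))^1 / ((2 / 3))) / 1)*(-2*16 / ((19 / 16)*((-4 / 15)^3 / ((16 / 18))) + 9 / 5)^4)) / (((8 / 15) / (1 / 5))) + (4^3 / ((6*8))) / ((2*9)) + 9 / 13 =269 / 351- 5695312500000*sqrt(10) / 3138428376721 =-4.97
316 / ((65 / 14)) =4424 / 65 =68.06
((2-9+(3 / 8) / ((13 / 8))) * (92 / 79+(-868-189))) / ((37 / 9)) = 66061512 / 37999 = 1738.51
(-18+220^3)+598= 10648580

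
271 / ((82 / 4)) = 542 / 41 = 13.22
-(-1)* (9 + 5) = 14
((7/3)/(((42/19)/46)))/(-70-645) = -437/6435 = -0.07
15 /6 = 5 /2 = 2.50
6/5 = 1.20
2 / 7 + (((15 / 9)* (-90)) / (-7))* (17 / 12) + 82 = 1577 / 14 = 112.64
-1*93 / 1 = -93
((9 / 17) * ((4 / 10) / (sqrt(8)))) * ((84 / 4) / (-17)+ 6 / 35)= -5697 * sqrt(2) / 101150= -0.08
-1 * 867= -867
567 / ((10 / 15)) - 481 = 739 / 2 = 369.50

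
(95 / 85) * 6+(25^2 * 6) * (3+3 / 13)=2678982 / 221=12122.09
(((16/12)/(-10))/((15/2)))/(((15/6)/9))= -0.06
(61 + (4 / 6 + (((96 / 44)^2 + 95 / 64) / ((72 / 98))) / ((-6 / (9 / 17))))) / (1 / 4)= 64156483 / 263296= 243.67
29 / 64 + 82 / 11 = 7.91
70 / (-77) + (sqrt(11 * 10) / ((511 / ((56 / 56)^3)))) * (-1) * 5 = -1.01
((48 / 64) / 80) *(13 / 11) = 39 / 3520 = 0.01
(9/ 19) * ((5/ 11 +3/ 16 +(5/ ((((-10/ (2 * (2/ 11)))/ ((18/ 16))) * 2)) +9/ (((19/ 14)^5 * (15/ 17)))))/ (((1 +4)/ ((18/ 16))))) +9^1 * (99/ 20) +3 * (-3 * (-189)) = 2891143298875329/ 1656015011200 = 1745.84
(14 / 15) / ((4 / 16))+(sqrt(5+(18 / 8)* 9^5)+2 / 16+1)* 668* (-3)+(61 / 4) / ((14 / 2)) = -1002* sqrt(531461)-944407 / 420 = -732720.33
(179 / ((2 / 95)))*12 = 102030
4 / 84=0.05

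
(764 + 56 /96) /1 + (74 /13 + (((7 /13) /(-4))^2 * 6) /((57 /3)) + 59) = 829.28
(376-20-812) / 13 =-456 / 13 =-35.08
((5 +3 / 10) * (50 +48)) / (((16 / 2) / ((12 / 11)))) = 7791 / 110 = 70.83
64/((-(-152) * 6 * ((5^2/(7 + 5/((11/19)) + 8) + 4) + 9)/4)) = 832/41667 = 0.02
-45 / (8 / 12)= -135 / 2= -67.50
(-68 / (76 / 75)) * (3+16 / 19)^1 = -93075 / 361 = -257.83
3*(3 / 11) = 9 / 11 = 0.82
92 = 92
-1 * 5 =-5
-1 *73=-73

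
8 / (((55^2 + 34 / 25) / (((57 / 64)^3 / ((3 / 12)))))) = 4629825 / 619798528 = 0.01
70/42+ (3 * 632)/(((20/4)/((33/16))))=23513/30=783.77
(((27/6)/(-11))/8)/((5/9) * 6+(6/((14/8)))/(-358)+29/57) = -0.01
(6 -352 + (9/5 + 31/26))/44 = -44591/5720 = -7.80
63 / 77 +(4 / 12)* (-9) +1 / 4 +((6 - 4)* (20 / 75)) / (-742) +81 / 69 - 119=-674454223 / 5631780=-119.76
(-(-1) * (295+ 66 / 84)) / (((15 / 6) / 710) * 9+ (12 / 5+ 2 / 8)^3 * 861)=1176044000 / 63707125209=0.02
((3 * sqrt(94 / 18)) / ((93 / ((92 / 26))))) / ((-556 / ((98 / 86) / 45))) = -1127 * sqrt(47) / 650357370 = -0.00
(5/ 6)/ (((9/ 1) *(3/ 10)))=25/ 81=0.31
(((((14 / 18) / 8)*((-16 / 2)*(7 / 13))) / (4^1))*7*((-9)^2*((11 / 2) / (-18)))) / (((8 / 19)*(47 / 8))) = 71687 / 9776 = 7.33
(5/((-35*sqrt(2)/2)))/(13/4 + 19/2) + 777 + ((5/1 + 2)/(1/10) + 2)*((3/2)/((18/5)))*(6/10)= 795 -4*sqrt(2)/357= 794.98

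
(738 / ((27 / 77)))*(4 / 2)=12628 / 3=4209.33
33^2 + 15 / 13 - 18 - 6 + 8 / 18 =124792 / 117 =1066.60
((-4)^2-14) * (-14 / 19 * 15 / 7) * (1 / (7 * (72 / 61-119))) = 3660 / 955871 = 0.00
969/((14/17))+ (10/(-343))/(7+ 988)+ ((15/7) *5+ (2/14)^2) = 162093655/136514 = 1187.38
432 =432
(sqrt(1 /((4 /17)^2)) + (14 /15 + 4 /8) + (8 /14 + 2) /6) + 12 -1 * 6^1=5087 /420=12.11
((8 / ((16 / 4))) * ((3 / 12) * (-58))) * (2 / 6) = -29 / 3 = -9.67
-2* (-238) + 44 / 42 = 10018 / 21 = 477.05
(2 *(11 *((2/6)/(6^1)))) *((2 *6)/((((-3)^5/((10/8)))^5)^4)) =1049041748046875/424997682554409724243781824496362658184470276595819932024832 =0.00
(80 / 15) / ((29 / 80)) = 1280 / 87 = 14.71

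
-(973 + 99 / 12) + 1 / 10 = -19623 / 20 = -981.15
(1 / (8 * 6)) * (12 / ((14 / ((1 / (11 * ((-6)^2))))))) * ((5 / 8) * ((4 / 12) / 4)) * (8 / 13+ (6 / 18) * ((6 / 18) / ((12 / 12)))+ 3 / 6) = 205 / 71165952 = 0.00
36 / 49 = 0.73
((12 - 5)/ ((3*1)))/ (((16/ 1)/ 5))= 35/ 48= 0.73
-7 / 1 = -7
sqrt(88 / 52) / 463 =sqrt(286) / 6019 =0.00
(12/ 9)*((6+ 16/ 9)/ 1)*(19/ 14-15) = -3820/ 27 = -141.48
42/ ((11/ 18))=756/ 11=68.73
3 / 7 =0.43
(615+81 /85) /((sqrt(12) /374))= 191972 * sqrt(3) /5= 66501.05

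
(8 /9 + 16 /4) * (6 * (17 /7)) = 1496 /21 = 71.24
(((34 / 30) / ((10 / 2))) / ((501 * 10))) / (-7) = -17 / 2630250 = -0.00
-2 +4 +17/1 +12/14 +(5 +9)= 237/7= 33.86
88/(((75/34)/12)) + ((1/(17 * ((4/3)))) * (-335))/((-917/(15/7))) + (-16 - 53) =4471364431/10912300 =409.75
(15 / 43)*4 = 60 / 43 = 1.40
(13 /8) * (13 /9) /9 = 169 /648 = 0.26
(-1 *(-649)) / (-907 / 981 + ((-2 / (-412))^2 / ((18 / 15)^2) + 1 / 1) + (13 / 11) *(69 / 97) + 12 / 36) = 12812386944368 / 24666464959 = 519.43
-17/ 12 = -1.42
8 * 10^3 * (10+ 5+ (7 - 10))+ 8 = 96008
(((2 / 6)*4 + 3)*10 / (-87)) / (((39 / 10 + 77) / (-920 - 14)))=1214200 / 211149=5.75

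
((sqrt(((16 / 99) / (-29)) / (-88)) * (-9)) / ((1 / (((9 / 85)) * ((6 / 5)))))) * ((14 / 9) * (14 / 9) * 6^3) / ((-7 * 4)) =0.17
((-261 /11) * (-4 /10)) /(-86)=-261 /2365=-0.11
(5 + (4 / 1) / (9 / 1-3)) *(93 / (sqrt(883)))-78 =-78 + 527 *sqrt(883) / 883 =-60.27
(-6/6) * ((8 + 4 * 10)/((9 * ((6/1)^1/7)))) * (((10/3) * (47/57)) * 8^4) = -70049.85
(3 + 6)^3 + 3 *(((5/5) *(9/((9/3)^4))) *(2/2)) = 729.33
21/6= 7/2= 3.50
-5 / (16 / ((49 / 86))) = -245 / 1376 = -0.18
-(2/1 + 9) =-11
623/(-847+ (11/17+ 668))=-10591/3032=-3.49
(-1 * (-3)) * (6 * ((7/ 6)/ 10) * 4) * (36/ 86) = 756/ 215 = 3.52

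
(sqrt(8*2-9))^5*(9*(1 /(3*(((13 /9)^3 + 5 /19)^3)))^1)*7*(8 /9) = 885772378017*sqrt(7) /34075248488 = 68.78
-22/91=-0.24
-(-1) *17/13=17/13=1.31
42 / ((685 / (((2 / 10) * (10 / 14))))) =6 / 685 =0.01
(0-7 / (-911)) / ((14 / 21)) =0.01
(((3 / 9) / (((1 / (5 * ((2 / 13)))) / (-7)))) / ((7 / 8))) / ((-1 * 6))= 40 / 117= 0.34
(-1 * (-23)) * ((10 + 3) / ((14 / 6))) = 897 / 7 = 128.14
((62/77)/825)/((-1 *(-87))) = 62/5526675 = 0.00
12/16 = 3/4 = 0.75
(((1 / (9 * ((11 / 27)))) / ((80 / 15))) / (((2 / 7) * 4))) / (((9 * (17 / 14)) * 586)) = 0.00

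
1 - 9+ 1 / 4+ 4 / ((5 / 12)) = 37 / 20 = 1.85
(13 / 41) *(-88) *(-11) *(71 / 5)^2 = 63435944 / 1025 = 61888.73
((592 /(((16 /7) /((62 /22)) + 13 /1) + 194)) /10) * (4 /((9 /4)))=1027712 /2029275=0.51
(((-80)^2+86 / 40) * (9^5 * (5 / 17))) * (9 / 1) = 68047299963 / 68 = 1000695587.69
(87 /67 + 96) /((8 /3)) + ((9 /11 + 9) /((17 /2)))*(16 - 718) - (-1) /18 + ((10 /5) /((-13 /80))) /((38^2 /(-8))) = -3277810412993 /4233498984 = -774.26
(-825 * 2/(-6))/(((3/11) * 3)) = 3025/9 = 336.11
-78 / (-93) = 26 / 31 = 0.84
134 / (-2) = -67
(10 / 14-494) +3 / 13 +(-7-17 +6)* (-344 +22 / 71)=36784848 / 6461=5693.37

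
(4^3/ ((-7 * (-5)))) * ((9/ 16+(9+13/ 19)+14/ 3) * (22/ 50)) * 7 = 598444/ 7125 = 83.99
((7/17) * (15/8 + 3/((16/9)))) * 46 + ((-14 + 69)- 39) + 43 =17201/136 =126.48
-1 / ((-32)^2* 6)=-1 / 6144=-0.00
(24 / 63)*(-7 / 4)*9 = -6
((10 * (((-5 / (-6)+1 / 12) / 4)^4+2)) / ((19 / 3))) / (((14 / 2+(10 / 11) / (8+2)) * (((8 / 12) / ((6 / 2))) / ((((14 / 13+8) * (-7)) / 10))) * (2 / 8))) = -48298781839 / 946962432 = -51.00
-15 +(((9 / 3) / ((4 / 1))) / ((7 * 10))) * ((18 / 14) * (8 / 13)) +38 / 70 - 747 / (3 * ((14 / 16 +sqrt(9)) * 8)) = -2219654 / 98735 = -22.48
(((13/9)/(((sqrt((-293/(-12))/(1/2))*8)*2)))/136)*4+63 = 63.00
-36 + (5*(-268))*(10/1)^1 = -13436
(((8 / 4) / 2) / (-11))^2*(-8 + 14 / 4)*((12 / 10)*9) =-243 / 605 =-0.40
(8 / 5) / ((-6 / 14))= -3.73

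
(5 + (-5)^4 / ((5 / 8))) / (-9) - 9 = -362 / 3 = -120.67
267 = 267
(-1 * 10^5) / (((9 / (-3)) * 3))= 100000 / 9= 11111.11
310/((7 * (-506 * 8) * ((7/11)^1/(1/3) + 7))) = -155/126224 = -0.00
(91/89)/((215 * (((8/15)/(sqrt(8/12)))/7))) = 637 * sqrt(6)/30616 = 0.05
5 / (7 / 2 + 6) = 10 / 19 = 0.53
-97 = -97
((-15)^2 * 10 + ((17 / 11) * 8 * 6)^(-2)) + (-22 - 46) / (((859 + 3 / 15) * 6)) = 2249.99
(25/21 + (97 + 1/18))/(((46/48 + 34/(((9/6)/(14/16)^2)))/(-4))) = -396128/18459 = -21.46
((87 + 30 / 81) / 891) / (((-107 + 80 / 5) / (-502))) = 169174 / 312741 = 0.54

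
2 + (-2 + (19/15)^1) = 19/15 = 1.27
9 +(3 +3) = 15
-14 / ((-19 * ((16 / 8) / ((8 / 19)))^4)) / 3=3584 / 7428297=0.00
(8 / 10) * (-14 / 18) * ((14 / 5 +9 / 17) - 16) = 10052 / 1275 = 7.88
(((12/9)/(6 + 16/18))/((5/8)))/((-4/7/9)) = -756/155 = -4.88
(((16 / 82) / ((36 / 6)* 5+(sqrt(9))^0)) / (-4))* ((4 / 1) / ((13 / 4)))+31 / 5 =512053 / 82615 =6.20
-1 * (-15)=15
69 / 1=69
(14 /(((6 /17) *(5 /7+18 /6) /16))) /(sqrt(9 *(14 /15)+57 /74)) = 6664 *sqrt(139490) /44109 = 56.43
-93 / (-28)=3.32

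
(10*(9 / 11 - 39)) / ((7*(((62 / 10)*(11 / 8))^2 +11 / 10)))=-320000 / 432817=-0.74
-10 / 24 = -0.42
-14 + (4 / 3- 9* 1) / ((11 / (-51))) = 237 / 11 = 21.55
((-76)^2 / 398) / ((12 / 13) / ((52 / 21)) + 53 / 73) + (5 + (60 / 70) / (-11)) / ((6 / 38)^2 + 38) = 9507116083015 / 712838264369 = 13.34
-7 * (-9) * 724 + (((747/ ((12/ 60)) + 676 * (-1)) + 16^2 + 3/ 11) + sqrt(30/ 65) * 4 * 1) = 4 * sqrt(78)/ 13 + 538200/ 11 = 48929.99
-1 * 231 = -231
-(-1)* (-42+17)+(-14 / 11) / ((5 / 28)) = -1767 / 55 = -32.13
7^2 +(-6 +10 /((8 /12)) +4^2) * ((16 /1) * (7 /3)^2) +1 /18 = 13361 /6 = 2226.83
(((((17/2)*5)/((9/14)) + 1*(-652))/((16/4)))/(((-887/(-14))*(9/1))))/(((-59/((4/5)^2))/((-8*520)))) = -245679616/21194865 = -11.59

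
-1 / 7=-0.14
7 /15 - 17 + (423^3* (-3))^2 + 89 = 773349791443978102 /15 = 51556652762931873.47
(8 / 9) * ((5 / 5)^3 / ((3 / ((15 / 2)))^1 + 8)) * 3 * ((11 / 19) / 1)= 220 / 1197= 0.18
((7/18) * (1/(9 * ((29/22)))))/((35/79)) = 869/11745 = 0.07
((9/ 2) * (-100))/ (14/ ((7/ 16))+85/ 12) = -5400/ 469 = -11.51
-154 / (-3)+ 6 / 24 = 619 / 12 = 51.58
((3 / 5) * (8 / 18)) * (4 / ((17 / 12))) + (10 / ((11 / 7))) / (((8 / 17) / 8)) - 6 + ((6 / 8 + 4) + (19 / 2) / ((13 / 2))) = 5306693 / 48620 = 109.15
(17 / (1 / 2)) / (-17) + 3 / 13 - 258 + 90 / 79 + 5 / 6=-1588543 / 6162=-257.80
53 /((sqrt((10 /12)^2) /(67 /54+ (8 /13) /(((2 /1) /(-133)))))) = -1476421 /585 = -2523.80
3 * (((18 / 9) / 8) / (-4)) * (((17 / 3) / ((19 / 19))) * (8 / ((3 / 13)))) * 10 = -1105 / 3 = -368.33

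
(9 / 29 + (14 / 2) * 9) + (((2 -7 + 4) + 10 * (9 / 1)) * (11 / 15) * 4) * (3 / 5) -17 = 147139 / 725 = 202.95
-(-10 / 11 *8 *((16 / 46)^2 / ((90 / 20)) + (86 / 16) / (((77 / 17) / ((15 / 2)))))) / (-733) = -261810305 / 2955871611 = -0.09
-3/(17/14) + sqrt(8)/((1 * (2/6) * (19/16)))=-42/17 + 96 * sqrt(2)/19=4.67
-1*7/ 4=-1.75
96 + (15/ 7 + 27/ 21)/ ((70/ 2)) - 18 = 19134/ 245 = 78.10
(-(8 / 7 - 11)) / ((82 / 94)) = 3243 / 287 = 11.30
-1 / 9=-0.11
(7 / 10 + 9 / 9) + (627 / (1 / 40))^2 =6290064017 / 10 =629006401.70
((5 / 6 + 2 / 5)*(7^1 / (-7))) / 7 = -37 / 210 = -0.18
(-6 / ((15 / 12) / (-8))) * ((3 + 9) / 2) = 1152 / 5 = 230.40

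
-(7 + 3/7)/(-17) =52/119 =0.44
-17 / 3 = -5.67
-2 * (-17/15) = 34/15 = 2.27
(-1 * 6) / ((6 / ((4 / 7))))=-4 / 7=-0.57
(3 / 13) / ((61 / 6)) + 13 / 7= 10435 / 5551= 1.88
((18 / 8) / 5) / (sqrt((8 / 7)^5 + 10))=0.13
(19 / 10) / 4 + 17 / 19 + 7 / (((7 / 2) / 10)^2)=311287 / 5320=58.51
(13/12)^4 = 28561/20736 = 1.38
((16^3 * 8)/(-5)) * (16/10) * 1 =-262144/25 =-10485.76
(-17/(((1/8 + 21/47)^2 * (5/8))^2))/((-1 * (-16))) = -1359127789568/53418765625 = -25.44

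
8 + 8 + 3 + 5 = 24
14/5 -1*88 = -426/5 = -85.20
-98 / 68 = -49 / 34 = -1.44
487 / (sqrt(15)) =487 * sqrt(15) / 15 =125.74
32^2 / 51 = 1024 / 51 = 20.08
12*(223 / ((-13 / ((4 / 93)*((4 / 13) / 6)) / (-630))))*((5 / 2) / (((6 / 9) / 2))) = 11239200 / 5239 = 2145.29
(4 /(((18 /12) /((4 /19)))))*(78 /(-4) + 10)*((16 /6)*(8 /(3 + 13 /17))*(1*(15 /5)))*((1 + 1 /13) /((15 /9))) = -3808 /65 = -58.58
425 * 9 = 3825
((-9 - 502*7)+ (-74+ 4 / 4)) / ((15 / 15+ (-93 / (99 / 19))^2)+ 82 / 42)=-884268 / 79063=-11.18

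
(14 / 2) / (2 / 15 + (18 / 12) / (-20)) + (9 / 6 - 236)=-229 / 2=-114.50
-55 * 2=-110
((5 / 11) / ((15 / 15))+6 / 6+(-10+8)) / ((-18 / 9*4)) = 3 / 44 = 0.07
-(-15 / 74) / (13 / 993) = 14895 / 962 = 15.48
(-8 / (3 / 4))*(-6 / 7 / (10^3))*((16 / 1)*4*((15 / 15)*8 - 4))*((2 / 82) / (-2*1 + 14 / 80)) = -16384 / 523775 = -0.03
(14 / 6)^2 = 49 / 9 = 5.44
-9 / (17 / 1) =-9 / 17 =-0.53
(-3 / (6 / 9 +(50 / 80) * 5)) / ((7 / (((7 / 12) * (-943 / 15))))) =1886 / 455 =4.15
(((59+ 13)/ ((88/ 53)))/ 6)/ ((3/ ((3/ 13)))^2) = 159/ 3718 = 0.04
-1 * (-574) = 574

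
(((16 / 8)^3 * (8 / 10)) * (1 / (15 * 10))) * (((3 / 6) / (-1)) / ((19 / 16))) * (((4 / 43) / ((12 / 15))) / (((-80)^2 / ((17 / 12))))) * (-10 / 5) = 17 / 18382500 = 0.00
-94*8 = -752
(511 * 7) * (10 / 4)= 17885 / 2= 8942.50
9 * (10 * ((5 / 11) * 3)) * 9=12150 / 11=1104.55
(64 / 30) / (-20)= -0.11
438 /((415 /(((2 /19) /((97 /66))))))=57816 /764845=0.08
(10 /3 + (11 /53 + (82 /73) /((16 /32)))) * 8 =537400 /11607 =46.30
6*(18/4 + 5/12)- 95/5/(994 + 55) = 61853/2098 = 29.48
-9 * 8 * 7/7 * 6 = -432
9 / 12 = 3 / 4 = 0.75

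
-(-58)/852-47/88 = -8735/18744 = -0.47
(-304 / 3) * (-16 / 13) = 4864 / 39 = 124.72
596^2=355216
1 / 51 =0.02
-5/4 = -1.25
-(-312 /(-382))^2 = -24336 /36481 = -0.67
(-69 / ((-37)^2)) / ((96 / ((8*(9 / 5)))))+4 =109313 / 27380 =3.99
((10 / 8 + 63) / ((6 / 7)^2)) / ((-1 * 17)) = -12593 / 2448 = -5.14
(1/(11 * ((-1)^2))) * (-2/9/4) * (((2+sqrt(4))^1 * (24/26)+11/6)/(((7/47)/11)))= -20257/9828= -2.06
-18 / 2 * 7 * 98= -6174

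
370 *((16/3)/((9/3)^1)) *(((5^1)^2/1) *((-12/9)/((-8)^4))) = -4625/864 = -5.35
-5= -5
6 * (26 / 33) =52 / 11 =4.73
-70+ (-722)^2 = 521214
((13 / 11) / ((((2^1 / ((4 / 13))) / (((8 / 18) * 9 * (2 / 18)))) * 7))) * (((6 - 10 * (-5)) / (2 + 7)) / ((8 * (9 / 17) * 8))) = 17 / 8019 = 0.00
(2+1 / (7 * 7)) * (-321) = -31779 / 49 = -648.55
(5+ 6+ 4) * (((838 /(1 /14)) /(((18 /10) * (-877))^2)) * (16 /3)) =23464000 /62299449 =0.38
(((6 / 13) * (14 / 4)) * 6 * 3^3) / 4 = 1701 / 26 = 65.42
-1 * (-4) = 4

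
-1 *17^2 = -289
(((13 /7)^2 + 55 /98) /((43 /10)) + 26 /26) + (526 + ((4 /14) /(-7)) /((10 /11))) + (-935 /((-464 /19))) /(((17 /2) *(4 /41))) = 801750813 /1396640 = 574.06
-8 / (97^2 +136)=-8 / 9545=-0.00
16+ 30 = 46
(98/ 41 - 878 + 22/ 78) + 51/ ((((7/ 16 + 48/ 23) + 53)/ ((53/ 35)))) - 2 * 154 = -450527855053/ 381177615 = -1181.94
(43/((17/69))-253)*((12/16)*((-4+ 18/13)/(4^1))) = 2001/52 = 38.48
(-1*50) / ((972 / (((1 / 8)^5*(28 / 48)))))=-175 / 191102976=-0.00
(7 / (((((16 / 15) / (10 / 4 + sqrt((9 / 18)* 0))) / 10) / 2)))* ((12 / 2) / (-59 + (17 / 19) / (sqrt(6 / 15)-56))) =-1315188637875 / 39424581926 + 2543625* sqrt(10) / 78849163852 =-33.36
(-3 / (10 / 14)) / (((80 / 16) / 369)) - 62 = -9299 / 25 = -371.96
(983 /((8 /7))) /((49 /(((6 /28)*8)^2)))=17694 /343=51.59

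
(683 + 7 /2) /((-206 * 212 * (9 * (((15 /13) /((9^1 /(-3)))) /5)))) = 17849 /786096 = 0.02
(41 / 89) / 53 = 41 / 4717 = 0.01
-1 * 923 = -923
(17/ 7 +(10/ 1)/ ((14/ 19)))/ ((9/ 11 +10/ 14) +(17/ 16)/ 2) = 7.75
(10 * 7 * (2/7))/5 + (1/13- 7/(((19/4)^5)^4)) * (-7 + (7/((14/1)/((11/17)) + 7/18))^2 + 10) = 803910411765021242195340320841643/189666864505350117699175908786877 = 4.24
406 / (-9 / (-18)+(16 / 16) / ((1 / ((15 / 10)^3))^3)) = 207872 / 19939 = 10.43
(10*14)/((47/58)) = 8120/47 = 172.77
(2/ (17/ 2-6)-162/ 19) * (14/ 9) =-10276/ 855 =-12.02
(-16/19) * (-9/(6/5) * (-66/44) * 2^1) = -360/19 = -18.95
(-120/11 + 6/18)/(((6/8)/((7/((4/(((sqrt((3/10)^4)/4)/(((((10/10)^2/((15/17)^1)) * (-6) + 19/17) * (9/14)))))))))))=41531/273240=0.15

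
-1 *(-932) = 932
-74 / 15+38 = 496 / 15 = 33.07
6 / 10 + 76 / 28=116 / 35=3.31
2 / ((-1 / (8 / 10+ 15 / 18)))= -3.27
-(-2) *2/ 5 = 4/ 5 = 0.80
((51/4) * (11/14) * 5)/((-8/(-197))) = 552585/448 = 1233.45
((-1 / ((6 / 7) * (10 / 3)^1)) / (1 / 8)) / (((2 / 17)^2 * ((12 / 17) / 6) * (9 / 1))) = -34391 / 180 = -191.06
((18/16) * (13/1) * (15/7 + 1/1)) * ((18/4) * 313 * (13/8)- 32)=46472283/448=103732.77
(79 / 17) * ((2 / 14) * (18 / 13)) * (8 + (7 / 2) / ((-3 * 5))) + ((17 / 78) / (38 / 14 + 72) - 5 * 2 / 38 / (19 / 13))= 61003195433 / 8762347230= 6.96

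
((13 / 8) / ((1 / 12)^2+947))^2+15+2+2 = 353333633815 / 18596504161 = 19.00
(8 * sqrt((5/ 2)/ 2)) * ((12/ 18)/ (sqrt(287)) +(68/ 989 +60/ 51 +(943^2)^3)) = 6289485930077645730.77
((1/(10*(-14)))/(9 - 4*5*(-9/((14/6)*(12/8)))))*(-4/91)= 1/192465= 0.00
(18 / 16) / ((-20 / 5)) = -9 / 32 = -0.28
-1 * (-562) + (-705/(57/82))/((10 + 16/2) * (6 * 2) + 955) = 12484668/22249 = 561.13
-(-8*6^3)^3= 5159780352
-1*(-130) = 130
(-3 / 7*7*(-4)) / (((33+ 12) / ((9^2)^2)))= 8748 / 5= 1749.60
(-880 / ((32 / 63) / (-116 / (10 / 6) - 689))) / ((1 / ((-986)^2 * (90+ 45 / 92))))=5318561164125825 / 46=115620894872300.54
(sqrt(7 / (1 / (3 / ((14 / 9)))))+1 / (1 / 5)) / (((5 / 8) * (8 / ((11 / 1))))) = 33 * sqrt(6) / 10+11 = 19.08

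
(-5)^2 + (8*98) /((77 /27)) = 3299 /11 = 299.91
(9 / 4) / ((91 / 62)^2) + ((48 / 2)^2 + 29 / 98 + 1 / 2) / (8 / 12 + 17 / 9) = 43186950 / 190463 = 226.75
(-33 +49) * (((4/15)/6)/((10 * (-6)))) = -8/675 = -0.01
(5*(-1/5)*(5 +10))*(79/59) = -1185/59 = -20.08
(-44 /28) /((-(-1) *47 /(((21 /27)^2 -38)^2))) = -100923251 /2158569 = -46.75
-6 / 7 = -0.86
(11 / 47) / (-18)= -11 / 846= -0.01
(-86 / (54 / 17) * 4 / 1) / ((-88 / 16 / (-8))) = -46784 / 297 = -157.52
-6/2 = -3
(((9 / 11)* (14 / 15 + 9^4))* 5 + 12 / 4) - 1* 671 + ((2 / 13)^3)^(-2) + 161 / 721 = 7366884677 / 72512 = 101595.39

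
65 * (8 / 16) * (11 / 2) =715 / 4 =178.75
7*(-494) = -3458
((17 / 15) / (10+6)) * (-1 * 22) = -187 / 120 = -1.56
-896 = -896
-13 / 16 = -0.81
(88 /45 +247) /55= 4.53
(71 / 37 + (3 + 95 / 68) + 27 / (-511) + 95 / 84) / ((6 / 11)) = 13.56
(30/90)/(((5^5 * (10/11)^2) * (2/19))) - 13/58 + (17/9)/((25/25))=1.67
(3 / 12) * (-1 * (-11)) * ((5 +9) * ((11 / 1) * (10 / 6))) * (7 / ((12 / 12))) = 29645 / 6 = 4940.83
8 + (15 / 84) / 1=229 / 28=8.18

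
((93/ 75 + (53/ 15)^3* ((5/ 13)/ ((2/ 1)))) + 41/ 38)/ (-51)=-1800958/ 8502975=-0.21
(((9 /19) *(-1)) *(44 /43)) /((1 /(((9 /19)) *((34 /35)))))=-121176 /543305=-0.22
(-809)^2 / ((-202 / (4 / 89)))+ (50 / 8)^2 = -15325267 / 143824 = -106.56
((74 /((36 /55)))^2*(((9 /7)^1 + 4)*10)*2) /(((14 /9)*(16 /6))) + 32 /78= 3319886223 /10192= 325734.52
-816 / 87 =-272 / 29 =-9.38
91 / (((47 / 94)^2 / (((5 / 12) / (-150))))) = -91 / 90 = -1.01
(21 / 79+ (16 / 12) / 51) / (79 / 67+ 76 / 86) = 10167049 / 71833041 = 0.14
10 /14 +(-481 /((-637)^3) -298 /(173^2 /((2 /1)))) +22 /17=20115915152322 /10116168914033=1.99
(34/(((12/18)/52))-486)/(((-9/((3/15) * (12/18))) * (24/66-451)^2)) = -174724/1105733205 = -0.00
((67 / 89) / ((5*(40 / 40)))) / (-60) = -67 / 26700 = -0.00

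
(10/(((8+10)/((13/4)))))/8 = 65/288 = 0.23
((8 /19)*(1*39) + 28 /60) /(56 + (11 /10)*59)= 9626 /68913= 0.14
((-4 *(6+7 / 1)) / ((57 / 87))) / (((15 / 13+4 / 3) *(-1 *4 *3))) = 2.66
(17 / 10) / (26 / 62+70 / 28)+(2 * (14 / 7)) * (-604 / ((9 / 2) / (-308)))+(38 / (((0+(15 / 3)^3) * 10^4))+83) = 168444057280951 / 1018125000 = 165445.36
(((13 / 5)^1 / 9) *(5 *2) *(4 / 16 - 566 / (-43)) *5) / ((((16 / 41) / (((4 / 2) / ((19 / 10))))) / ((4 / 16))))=10246925 / 78432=130.65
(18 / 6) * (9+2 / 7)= 195 / 7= 27.86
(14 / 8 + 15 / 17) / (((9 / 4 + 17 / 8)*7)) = 358 / 4165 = 0.09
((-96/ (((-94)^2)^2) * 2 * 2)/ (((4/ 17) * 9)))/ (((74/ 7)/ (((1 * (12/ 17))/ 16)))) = -0.00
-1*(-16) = 16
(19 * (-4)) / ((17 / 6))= -456 / 17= -26.82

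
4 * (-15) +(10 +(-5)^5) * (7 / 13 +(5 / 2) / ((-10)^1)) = -49845 / 52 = -958.56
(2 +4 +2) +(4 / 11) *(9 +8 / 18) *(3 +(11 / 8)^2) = 39277 / 1584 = 24.80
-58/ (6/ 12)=-116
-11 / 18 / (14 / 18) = -11 / 14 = -0.79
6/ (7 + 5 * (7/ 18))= 0.67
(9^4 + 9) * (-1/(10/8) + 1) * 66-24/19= 86722.74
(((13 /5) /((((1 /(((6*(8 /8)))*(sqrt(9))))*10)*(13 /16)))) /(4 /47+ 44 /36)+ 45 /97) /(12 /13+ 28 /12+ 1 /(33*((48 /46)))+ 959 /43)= 2891274606792 /15191701135625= 0.19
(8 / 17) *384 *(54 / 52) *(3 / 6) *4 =82944 / 221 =375.31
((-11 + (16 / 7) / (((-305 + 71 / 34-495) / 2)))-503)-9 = -99320357 / 189903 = -523.01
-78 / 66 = -13 / 11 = -1.18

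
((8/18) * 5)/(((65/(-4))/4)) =-64/117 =-0.55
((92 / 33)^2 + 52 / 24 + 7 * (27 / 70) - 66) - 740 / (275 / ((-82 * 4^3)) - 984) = -1479348796757 / 28119651615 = -52.61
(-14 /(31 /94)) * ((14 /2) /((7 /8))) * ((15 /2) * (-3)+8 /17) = 3942736 /527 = 7481.47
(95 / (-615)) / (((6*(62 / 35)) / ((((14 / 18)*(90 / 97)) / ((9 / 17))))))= -395675 / 19972494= -0.02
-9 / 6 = -3 / 2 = -1.50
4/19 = 0.21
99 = 99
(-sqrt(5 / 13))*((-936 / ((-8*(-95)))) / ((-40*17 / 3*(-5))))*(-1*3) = -81*sqrt(65) / 323000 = -0.00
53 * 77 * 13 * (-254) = -13475462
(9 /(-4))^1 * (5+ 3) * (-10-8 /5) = 1044 /5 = 208.80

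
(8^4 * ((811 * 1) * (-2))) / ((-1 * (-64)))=-103808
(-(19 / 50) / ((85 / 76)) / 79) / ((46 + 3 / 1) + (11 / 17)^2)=-6137 / 70517375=-0.00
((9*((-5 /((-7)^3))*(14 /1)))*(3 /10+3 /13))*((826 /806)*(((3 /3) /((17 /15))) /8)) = 549585 /4987528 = 0.11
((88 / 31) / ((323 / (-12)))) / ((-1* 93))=352 / 310403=0.00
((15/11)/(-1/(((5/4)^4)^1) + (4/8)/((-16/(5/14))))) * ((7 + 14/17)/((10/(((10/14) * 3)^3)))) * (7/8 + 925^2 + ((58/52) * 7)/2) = -839146322812500/39310271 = -21346744.79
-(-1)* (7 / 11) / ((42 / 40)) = 20 / 33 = 0.61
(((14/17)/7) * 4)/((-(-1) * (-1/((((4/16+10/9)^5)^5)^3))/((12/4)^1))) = -5817092933824343165432524003391691164919859649719340532627567207607656859034356995566589707894210757866827613621721127496191249/374046191545862297694792030875092203391712453234606459496227221934854909137341892947834031188148014954502001218551808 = -15551803668.37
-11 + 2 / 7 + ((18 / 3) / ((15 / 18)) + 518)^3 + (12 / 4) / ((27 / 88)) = 1140839926313 / 7875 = 144868562.07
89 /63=1.41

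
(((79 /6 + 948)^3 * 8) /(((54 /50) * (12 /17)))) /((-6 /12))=-81515234881775 /4374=-18636313416.04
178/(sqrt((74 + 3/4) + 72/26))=356 * sqrt(52403)/4031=20.22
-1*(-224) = 224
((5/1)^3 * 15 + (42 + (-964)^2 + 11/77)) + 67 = 6518961/7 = 931280.14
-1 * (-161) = 161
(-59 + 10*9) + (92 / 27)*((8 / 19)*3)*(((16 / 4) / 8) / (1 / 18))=1325 / 19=69.74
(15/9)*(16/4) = 20/3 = 6.67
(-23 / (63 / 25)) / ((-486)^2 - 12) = -575 / 14879592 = -0.00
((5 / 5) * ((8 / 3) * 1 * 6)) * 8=128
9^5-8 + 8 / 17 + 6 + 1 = 1003824 / 17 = 59048.47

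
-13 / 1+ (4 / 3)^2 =-101 / 9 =-11.22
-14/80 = -7/40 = -0.18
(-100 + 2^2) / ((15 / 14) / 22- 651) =9856 / 66831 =0.15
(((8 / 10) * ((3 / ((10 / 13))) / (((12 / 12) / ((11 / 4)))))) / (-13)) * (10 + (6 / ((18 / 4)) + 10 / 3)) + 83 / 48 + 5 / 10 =-8941 / 1200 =-7.45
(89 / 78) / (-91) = -0.01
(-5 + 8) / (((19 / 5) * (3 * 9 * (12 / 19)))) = 5 / 108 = 0.05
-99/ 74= -1.34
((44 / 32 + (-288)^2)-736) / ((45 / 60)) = 219225 / 2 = 109612.50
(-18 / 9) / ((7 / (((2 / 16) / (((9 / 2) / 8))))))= -4 / 63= -0.06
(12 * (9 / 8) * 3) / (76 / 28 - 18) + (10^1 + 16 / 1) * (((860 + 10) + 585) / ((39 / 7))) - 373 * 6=973561 / 214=4549.35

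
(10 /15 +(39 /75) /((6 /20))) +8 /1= 52 /5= 10.40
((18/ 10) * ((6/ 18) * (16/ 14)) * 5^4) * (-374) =-1122000/ 7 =-160285.71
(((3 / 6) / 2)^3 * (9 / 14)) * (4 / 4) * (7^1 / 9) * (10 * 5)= 25 / 64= 0.39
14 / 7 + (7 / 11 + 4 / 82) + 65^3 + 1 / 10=1238571311 / 4510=274627.79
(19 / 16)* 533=632.94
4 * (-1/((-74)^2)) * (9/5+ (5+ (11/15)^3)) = -24281/4620375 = -0.01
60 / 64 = 15 / 16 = 0.94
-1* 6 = -6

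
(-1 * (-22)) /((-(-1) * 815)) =22 /815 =0.03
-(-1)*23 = 23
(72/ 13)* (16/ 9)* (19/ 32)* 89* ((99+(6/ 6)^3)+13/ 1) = 764332/ 13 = 58794.77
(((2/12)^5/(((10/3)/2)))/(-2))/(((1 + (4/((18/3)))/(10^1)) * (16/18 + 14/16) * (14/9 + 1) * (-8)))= 3/2991104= 0.00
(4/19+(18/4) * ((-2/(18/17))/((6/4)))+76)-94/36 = 23233/342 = 67.93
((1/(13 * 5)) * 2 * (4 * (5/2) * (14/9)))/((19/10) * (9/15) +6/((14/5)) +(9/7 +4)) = 19600/350883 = 0.06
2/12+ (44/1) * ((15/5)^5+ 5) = 65473/6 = 10912.17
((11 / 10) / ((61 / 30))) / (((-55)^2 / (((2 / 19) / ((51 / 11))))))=2 / 492575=0.00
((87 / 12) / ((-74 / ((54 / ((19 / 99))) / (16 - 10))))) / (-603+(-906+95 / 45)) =232551 / 76272688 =0.00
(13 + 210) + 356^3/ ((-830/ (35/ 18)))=-78789947/ 747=-105475.16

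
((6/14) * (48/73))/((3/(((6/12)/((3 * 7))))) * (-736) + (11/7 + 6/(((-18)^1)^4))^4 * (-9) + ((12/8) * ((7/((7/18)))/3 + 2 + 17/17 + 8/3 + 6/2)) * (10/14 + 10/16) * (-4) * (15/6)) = -514243940322615164928/169867296440905160616637705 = -0.00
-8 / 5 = -1.60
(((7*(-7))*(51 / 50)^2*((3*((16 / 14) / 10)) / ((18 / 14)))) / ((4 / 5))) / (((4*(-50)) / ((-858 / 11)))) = -1656837 / 250000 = -6.63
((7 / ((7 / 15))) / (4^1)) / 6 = 0.62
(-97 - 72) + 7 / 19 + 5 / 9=-28741 / 171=-168.08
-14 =-14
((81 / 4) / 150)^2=729 / 40000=0.02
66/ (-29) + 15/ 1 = 369/ 29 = 12.72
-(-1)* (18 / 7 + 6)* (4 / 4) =60 / 7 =8.57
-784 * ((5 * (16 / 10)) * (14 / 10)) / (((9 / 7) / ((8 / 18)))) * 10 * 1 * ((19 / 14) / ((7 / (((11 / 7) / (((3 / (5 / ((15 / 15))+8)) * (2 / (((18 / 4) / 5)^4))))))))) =-8216208 / 625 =-13145.93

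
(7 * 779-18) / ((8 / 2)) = 1358.75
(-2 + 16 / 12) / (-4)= 1 / 6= 0.17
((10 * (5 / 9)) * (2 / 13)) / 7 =100 / 819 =0.12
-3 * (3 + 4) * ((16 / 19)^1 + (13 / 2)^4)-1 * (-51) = -11385711 / 304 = -37453.00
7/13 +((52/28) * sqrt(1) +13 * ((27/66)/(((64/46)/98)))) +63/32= 1517371/4004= 378.96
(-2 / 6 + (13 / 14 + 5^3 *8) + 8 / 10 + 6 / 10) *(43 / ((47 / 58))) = 53169.70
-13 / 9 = -1.44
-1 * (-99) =99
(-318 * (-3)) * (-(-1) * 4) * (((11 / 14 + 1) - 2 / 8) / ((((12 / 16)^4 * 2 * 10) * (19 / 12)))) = 1166848 / 1995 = 584.89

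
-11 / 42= -0.26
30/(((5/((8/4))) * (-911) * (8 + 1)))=-4/2733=-0.00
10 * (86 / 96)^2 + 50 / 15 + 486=572957 / 1152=497.36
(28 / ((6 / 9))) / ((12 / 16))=56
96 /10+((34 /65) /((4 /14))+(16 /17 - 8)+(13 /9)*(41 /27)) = 1762898 /268515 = 6.57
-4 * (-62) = 248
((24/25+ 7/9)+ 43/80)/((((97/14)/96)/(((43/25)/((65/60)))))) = 39447856/788125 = 50.05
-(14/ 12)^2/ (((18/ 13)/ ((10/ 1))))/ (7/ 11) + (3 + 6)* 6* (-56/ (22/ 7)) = -3484271/ 3564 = -977.63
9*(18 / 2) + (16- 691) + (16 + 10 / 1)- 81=-649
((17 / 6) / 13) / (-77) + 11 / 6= 5497 / 3003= 1.83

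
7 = 7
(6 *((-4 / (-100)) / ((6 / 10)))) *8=16 / 5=3.20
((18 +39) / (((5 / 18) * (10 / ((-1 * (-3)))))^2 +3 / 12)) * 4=664848 / 3229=205.90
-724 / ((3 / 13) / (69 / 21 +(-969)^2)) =-61862723000 / 21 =-2945843952.38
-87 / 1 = -87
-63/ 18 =-7/ 2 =-3.50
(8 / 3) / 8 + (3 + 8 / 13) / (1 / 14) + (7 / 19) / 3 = 51.07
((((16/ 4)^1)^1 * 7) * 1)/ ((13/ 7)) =196/ 13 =15.08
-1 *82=-82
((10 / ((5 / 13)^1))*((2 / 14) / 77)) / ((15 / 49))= 26 / 165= 0.16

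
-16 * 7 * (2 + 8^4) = -458976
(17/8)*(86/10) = 731/40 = 18.28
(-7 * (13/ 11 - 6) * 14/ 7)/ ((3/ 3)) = 67.45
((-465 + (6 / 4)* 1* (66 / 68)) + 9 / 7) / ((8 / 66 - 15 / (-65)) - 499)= 18879003 / 20365184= 0.93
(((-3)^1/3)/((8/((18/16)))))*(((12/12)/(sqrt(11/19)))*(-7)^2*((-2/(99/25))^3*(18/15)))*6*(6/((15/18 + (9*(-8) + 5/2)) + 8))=-0.83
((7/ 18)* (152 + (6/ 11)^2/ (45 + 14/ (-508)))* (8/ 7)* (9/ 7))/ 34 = 24717760/ 9675281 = 2.55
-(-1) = 1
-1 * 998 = -998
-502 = -502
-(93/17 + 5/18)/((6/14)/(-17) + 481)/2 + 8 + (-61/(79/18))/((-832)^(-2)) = -1566103310587447/162779184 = -9621029.37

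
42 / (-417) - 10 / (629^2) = -5540364 / 54994099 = -0.10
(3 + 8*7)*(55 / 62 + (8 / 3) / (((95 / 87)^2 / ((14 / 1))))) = 1062949133 / 559550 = 1899.65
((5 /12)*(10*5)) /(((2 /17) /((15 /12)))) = 10625 /48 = 221.35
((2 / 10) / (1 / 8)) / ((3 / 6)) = 16 / 5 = 3.20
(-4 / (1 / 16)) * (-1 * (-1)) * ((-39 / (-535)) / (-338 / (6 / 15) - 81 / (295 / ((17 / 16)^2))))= 37699584 / 6830645563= 0.01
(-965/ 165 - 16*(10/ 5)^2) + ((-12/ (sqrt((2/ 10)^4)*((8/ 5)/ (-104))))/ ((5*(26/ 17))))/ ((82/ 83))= 3397720/ 1353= 2511.25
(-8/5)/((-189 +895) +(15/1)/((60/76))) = -0.00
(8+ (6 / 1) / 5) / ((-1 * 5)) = -46 / 25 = -1.84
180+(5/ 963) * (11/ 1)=173395/ 963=180.06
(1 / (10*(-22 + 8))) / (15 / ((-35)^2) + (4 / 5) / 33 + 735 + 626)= -231 / 44015920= -0.00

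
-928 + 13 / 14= -12979 / 14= -927.07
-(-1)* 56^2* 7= 21952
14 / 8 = 7 / 4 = 1.75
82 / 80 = 1.02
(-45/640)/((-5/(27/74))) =243/47360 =0.01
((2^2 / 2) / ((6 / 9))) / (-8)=-3 / 8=-0.38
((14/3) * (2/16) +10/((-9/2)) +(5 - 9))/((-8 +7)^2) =-203/36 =-5.64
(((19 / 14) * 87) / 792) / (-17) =-551 / 62832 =-0.01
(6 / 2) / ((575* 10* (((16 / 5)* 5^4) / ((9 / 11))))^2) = 243 / 16002250000000000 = 0.00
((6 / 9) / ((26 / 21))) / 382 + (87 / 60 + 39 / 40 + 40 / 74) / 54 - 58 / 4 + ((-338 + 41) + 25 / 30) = -20545979411 / 66147120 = -310.61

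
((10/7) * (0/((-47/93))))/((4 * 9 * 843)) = 0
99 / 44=9 / 4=2.25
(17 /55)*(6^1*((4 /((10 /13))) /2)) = 1326 /275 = 4.82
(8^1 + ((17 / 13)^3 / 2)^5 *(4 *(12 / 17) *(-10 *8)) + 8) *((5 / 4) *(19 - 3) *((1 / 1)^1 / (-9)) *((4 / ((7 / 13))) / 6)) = 775454595956106374720 / 744164136897165621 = 1042.05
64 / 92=16 / 23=0.70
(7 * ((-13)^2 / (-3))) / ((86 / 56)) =-33124 / 129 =-256.78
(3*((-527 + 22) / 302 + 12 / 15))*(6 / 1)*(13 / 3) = -51363 / 755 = -68.03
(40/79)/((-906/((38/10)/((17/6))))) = -152/202793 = -0.00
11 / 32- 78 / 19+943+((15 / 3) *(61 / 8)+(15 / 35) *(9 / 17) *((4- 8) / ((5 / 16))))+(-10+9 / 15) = 349119847 / 361760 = 965.06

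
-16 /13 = -1.23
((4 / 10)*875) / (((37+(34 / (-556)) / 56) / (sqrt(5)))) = 5448800*sqrt(5) / 575999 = 21.15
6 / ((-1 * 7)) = -6 / 7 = -0.86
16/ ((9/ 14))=224/ 9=24.89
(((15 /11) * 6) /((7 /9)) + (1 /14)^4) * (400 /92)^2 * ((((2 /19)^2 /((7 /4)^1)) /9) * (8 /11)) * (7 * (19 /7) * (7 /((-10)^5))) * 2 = -35562328 /131401195695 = -0.00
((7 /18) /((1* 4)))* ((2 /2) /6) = 7 /432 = 0.02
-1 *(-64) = 64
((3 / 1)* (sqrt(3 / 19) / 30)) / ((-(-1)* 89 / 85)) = 17* sqrt(57) / 3382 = 0.04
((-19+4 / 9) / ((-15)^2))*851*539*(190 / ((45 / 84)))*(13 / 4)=-264886475854 / 6075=-43602712.07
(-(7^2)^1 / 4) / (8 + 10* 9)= -1 / 8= -0.12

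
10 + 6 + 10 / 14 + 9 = 180 / 7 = 25.71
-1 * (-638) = 638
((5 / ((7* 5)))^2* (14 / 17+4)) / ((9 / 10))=820 / 7497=0.11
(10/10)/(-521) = -1/521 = -0.00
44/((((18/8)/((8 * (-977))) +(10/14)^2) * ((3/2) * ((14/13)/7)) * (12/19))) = 4162270112/7030431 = 592.04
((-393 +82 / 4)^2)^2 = 308052750625 / 16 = 19253296914.06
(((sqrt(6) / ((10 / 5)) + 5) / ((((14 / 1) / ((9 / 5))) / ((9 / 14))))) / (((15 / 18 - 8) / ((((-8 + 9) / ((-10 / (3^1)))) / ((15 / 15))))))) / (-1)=-0.02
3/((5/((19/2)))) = 57/10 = 5.70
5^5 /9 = 3125 /9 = 347.22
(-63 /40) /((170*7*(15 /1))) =-3 /34000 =-0.00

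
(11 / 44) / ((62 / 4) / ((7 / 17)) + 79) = 7 / 3266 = 0.00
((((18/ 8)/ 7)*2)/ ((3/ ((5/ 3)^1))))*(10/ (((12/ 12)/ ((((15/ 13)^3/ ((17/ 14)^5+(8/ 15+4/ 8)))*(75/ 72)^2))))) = 211025390625/ 130212354038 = 1.62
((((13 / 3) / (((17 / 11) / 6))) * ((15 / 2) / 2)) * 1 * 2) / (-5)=-429 / 17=-25.24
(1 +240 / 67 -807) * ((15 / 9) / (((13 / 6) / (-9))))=5555.20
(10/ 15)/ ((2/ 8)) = 8/ 3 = 2.67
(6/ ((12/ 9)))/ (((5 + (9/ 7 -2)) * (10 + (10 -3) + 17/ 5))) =7/ 136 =0.05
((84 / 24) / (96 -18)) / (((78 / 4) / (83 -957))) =-3059 / 1521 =-2.01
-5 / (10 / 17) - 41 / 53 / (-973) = -876591 / 103138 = -8.50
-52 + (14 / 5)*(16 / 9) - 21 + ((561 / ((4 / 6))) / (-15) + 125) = 79 / 90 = 0.88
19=19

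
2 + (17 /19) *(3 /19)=773 /361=2.14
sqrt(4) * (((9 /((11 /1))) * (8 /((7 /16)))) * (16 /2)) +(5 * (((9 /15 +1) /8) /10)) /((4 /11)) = 738127 /3080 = 239.65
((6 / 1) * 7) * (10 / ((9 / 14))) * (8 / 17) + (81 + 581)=49442 / 51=969.45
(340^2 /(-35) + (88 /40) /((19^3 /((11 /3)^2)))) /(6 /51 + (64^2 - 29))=-121313602811 /149385007485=-0.81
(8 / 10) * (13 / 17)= 52 / 85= 0.61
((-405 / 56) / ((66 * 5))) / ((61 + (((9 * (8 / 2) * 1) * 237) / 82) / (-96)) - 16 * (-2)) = -0.00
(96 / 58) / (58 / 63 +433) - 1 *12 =-9510252 / 792773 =-12.00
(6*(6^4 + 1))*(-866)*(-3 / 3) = 6739212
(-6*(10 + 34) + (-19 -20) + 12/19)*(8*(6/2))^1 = -137880/19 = -7256.84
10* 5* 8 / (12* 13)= 100 / 39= 2.56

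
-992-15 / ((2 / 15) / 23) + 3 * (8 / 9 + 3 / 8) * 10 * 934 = 95504 / 3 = 31834.67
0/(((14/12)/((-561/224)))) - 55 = -55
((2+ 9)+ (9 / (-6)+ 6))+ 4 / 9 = 287 / 18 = 15.94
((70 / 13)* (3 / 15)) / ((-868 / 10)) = -5 / 403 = -0.01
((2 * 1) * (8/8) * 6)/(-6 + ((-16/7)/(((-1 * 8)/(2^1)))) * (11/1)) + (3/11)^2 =5091/121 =42.07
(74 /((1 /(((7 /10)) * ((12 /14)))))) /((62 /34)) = 3774 /155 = 24.35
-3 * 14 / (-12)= 7 / 2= 3.50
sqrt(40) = 2 * sqrt(10) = 6.32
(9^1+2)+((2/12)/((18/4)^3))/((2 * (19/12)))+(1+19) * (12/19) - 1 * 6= 244223/13851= 17.63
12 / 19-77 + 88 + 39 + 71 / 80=78309 / 1520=51.52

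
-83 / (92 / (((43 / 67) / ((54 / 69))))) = -3569 / 4824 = -0.74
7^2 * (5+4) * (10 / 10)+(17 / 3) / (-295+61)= 309565 / 702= 440.98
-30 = -30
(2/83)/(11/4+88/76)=0.01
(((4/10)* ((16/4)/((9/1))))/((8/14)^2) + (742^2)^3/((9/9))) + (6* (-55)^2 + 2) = 15019861953404186689/90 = 166887355037824296.54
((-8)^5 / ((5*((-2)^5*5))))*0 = 0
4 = 4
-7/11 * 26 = -182/11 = -16.55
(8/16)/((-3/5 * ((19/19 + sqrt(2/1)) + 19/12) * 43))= -310/28939 + 120 * sqrt(2)/28939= -0.00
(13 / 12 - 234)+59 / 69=-64049 / 276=-232.06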